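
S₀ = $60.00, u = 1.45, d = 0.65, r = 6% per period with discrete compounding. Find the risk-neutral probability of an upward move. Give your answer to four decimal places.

Risk-neutral probability p = (1 + 0.06 − 0.65)/(1.45 − 0.65) = 0.4100/0.8000 = 0.5125

p = 0.5125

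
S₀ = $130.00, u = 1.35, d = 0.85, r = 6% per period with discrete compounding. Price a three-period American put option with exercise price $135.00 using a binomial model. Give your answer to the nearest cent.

$14.38

Risk-neutral probability p = (1 + 0.06 − 0.85)/(1.35 − 0.85) = 0.2100/0.5000 = 0.4200
Terminal stock prices: S_uuu = 319.8, S_uud = 201.4, S_udd = 126.8, S_ddd = 79.84
Terminal payoffs (K − S): max(-184.8, 0) = 0, max(-66.39, 0) = 0, max(8.201, 0) = 8.201, max(55.16, 0) = 55.16
Node uu (S = 236.9): continuation = 1/1.06·[0.4200·0.0000 + 0.5800·0.0000] = 0.0000; exercise value = 0.0000 ≤ continuation, so V_uu = 0.0000
Node ud (S = 149.2): continuation = 1/1.06·[0.4200·0.0000 + 0.5800·8.2013] = 4.4875; exercise value = 0.0000 ≤ continuation, so V_ud = 4.4875
Node dd (S = 93.92): continuation = 1/1.06·[0.4200·8.2013 + 0.5800·55.1638] = 33.4335; exercise value = 41.0750 > continuation, so V_dd = 41.0750 (exercise)
Node u (S = 175.5): continuation = 1/1.06·[0.4200·0.0000 + 0.5800·4.4875] = 2.4554; exercise value = 0.0000 ≤ continuation, so V_u = 2.4554
Node d (S = 110.5): continuation = 1/1.06·[0.4200·4.4875 + 0.5800·41.0750] = 24.2531; exercise value = 24.5000 > continuation, so V_d = 24.5000 (exercise)
Node 0 (S = 130): continuation = 1/1.06·[0.4200·2.4554 + 0.5800·24.5000] = 14.3786; exercise value = 5.0000 ≤ continuation, so V_0 = 14.3786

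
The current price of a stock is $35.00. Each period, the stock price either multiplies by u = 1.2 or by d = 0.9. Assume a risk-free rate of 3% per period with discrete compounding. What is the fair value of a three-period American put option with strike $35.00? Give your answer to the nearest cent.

Risk-neutral probability p = (1 + 0.03 − 0.9)/(1.2 − 0.9) = 0.1300/0.3000 = 0.4333
Terminal stock prices: S_uuu = 60.48, S_uud = 45.36, S_udd = 34.02, S_ddd = 25.52
Terminal payoffs (K − S): max(-25.48, 0) = 0, max(-10.36, 0) = 0, max(0.98, 0) = 0.98, max(9.485, 0) = 9.485
Node uu (S = 50.4): continuation = 1/1.03·[0.4333·0.0000 + 0.5667·0.0000] = 0.0000; exercise value = 0.0000 ≤ continuation, so V_uu = 0.0000
Node ud (S = 37.8): continuation = 1/1.03·[0.4333·0.0000 + 0.5667·0.9800] = 0.5392; exercise value = 0.0000 ≤ continuation, so V_ud = 0.5392
Node dd (S = 28.35): continuation = 1/1.03·[0.4333·0.9800 + 0.5667·9.4850] = 5.6306; exercise value = 6.6500 > continuation, so V_dd = 6.6500 (exercise)
Node u (S = 42): continuation = 1/1.03·[0.4333·0.0000 + 0.5667·0.5392] = 0.2966; exercise value = 0.0000 ≤ continuation, so V_u = 0.2966
Node d (S = 31.5): continuation = 1/1.03·[0.4333·0.5392 + 0.5667·6.6500] = 3.8854; exercise value = 3.5000 ≤ continuation, so V_d = 3.8854
Node 0 (S = 35): continuation = 1/1.03·[0.4333·0.2966 + 0.5667·3.8854] = 2.2624; exercise value = 0.0000 ≤ continuation, so V_0 = 2.2624

$2.26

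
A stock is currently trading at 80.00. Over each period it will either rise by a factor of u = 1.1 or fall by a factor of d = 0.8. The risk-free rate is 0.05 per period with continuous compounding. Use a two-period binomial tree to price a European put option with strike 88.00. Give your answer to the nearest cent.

Risk-neutral probability p = (e^0.05 − 0.8)/(1.1 − 0.8) = 0.2513/0.3000 = 0.8376
Terminal stock prices: S_uu = 96.8, S_ud = 70.4, S_dd = 51.2
Terminal payoffs (K − S): max(-8.8, 0) = 0, max(17.6, 0) = 17.6, max(36.8, 0) = 36.8
Node u (S = 88): V_u = e^(−0.05)·[0.8376·0.0000 + 0.1624·17.6000] = 2.7193
Node d (S = 64): V_d = e^(−0.05)·[0.8376·17.6000 + 0.1624·36.8000] = 19.7082
Node 0 (S = 80): V_0 = e^(−0.05)·[0.8376·2.7193 + 0.1624·19.7082] = 5.2116

5.21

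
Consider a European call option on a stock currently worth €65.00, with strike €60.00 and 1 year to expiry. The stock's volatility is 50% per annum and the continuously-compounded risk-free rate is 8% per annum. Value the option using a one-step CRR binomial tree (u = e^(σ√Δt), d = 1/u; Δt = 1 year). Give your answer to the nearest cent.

€19.92

CRR parameters: u = e^(σ√Δt) = e^(0.5·√1) = 1.6487, d = 1/u = 0.6065
Per-period rate: rΔt = 0.08·1 = 0.08, so R = e^0.08 = 1.0833
Risk-neutral probability p = (e^0.08 − 0.6065)/(1.6487 − 0.6065) = 0.4768/1.0422 = 0.4575
Terminal stock prices: S_u = 107.2, S_d = 39.42
Terminal payoffs (S − K): max(47.17, 0) = 47.17, max(-20.58, 0) = 0
Node 0 (S = 65): V_0 = e^(−0.08)·[0.4575·47.1669 + 0.5425·0.0000] = 19.9179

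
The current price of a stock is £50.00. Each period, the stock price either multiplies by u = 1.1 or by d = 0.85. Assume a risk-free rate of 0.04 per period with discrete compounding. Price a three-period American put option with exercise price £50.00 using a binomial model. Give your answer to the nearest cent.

Risk-neutral probability p = (1 + 0.04 − 0.85)/(1.1 − 0.85) = 0.1900/0.2500 = 0.7600
Terminal stock prices: S_uuu = 66.55, S_uud = 51.43, S_udd = 39.74, S_ddd = 30.71
Terminal payoffs (K − S): max(-16.55, 0) = 0, max(-1.425, 0) = 0, max(10.26, 0) = 10.26, max(19.29, 0) = 19.29
Node uu (S = 60.5): continuation = 1/1.04·[0.7600·0.0000 + 0.2400·0.0000] = 0.0000; exercise value = 0.0000 ≤ continuation, so V_uu = 0.0000
Node ud (S = 46.75): continuation = 1/1.04·[0.7600·0.0000 + 0.2400·10.2625] = 2.3683; exercise value = 3.2500 > continuation, so V_ud = 3.2500 (exercise)
Node dd (S = 36.12): continuation = 1/1.04·[0.7600·10.2625 + 0.2400·19.2938] = 11.9519; exercise value = 13.8750 > continuation, so V_dd = 13.8750 (exercise)
Node u (S = 55): continuation = 1/1.04·[0.7600·0.0000 + 0.2400·3.2500] = 0.7500; exercise value = 0.0000 ≤ continuation, so V_u = 0.7500
Node d (S = 42.5): continuation = 1/1.04·[0.7600·3.2500 + 0.2400·13.8750] = 5.5769; exercise value = 7.5000 > continuation, so V_d = 7.5000 (exercise)
Node 0 (S = 50): continuation = 1/1.04·[0.7600·0.7500 + 0.2400·7.5000] = 2.2788; exercise value = 0.0000 ≤ continuation, so V_0 = 2.2788

£2.28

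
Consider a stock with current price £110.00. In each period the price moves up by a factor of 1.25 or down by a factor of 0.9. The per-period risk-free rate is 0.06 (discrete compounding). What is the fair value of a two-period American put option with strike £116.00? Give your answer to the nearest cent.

Risk-neutral probability p = (1 + 0.06 − 0.9)/(1.25 − 0.9) = 0.1600/0.3500 = 0.4571
Terminal stock prices: S_uu = 171.9, S_ud = 123.8, S_dd = 89.1
Terminal payoffs (K − S): max(-55.88, 0) = 0, max(-7.75, 0) = 0, max(26.9, 0) = 26.9
Node u (S = 137.5): continuation = 1/1.06·[0.4571·0.0000 + 0.5429·0.0000] = 0.0000; exercise value = 0.0000 ≤ continuation, so V_u = 0.0000
Node d (S = 99): continuation = 1/1.06·[0.4571·0.0000 + 0.5429·26.9000] = 13.7763; exercise value = 17.0000 > continuation, so V_d = 17.0000 (exercise)
Node 0 (S = 110): continuation = 1/1.06·[0.4571·0.0000 + 0.5429·17.0000] = 8.7062; exercise value = 6.0000 ≤ continuation, so V_0 = 8.7062

£8.71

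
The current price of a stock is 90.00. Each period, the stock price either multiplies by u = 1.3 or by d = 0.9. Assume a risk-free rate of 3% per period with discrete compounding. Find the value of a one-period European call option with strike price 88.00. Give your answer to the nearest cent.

Risk-neutral probability p = (1 + 0.03 − 0.9)/(1.3 − 0.9) = 0.1300/0.4000 = 0.3250
Terminal stock prices: S_u = 117, S_d = 81
Terminal payoffs (S − K): max(29, 0) = 29, max(-7, 0) = 0
Node 0 (S = 90): V_0 = 1/1.03·[0.3250·29.0000 + 0.6750·0.0000] = 9.1505

9.15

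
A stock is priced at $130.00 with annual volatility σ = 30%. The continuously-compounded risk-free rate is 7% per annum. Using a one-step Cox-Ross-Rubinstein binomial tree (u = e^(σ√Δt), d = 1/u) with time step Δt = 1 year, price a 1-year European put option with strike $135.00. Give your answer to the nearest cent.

CRR parameters: u = e^(σ√Δt) = e^(0.3·√1) = 1.3499, d = 1/u = 0.7408
Per-period rate: rΔt = 0.07·1 = 0.07, so R = e^0.07 = 1.0725
Risk-neutral probability p = (e^0.07 − 0.7408)/(1.3499 − 0.7408) = 0.3317/0.6090 = 0.5446
Terminal stock prices: S_u = 175.5, S_d = 96.31
Terminal payoffs (K − S): max(-40.48, 0) = 0, max(38.69, 0) = 38.69
Node 0 (S = 130): V_0 = e^(−0.07)·[0.5446·0.0000 + 0.4554·38.6936] = 16.4294

$16.43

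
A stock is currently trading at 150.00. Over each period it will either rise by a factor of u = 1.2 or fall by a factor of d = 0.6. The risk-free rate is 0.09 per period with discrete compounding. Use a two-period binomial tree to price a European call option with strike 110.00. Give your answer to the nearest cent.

59.50

Risk-neutral probability p = (1 + 0.09 − 0.6)/(1.2 − 0.6) = 0.4900/0.6000 = 0.8167
Terminal stock prices: S_uu = 216, S_ud = 108, S_dd = 54
Terminal payoffs (S − K): max(106, 0) = 106, max(-2, 0) = 0, max(-56, 0) = 0
Node u (S = 180): V_u = 1/1.09·[0.8167·106.0000 + 0.1833·0.0000] = 79.4190
Node d (S = 90): V_d = 1/1.09·[0.8167·0.0000 + 0.1833·0.0000] = 0.0000
Node 0 (S = 150): V_0 = 1/1.09·[0.8167·79.4190 + 0.1833·0.0000] = 59.5035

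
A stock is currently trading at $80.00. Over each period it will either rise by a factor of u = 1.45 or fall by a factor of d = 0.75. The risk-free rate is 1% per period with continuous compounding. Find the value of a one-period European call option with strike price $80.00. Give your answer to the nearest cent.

Risk-neutral probability p = (e^0.01 − 0.75)/(1.45 − 0.75) = 0.2601/0.7000 = 0.3715
Terminal stock prices: S_u = 116, S_d = 60
Terminal payoffs (S − K): max(36, 0) = 36, max(-20, 0) = 0
Node 0 (S = 80): V_0 = e^(−0.01)·[0.3715·36.0000 + 0.6285·0.0000] = 13.2409

$13.24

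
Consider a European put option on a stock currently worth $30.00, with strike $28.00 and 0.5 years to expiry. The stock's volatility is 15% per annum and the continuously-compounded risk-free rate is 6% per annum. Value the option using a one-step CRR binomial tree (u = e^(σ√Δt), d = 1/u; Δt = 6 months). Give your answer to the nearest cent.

$0.38

CRR parameters: u = e^(σ√Δt) = e^(0.15·√0.5) = 1.1119, d = 1/u = 0.8994
Per-period rate: rΔt = 0.06·0.5 = 0.03, so R = e^0.03 = 1.0305
Risk-neutral probability p = (e^0.03 − 0.8994)/(1.1119 − 0.8994) = 0.1311/0.2125 = 0.6168
Terminal stock prices: S_u = 33.36, S_d = 26.98
Terminal payoffs (K − S): max(-5.357, 0) = 0, max(1.019, 0) = 1.019
Node 0 (S = 30): V_0 = e^(−0.03)·[0.6168·0.0000 + 0.3832·1.0190] = 0.3790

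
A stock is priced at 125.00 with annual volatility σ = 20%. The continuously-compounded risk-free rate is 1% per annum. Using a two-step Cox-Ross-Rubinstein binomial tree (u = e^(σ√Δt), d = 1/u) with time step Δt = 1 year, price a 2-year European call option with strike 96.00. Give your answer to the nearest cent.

CRR parameters: u = e^(σ√Δt) = e^(0.2·√1) = 1.2214, d = 1/u = 0.8187
Per-period rate: rΔt = 0.01·1 = 0.01, so R = e^0.01 = 1.0101
Risk-neutral probability p = (e^0.01 − 0.8187)/(1.2214 − 0.8187) = 0.1913/0.4027 = 0.4751
Terminal stock prices: S_uu = 186.5, S_ud = 125, S_dd = 83.79
Terminal payoffs (S − K): max(90.48, 0) = 90.48, max(29, 0) = 29, max(-12.21, 0) = 0
Node u (S = 152.7): V_u = e^(−0.01)·[0.4751·90.4781 + 0.5249·29.0000] = 57.6306
Node d (S = 102.3): V_d = e^(−0.01)·[0.4751·29.0000 + 0.5249·0.0000] = 13.6415
Node 0 (S = 125): V_0 = e^(−0.01)·[0.4751·57.6306 + 0.5249·13.6415] = 34.1981

34.20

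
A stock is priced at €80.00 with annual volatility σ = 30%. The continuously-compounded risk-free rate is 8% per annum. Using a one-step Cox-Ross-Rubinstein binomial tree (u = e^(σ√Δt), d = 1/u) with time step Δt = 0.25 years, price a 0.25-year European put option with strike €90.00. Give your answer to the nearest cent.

€9.75

CRR parameters: u = e^(σ√Δt) = e^(0.3·√0.25) = 1.1618, d = 1/u = 0.8607
Per-period rate: rΔt = 0.08·0.25 = 0.02, so R = e^0.02 = 1.0202
Risk-neutral probability p = (e^0.02 − 0.8607)/(1.1618 − 0.8607) = 0.1595/0.3011 = 0.5297
Terminal stock prices: S_u = 92.95, S_d = 68.86
Terminal payoffs (K − S): max(-2.947, 0) = 0, max(21.14, 0) = 21.14
Node 0 (S = 80): V_0 = e^(−0.02)·[0.5297·0.0000 + 0.4703·21.1434] = 9.7477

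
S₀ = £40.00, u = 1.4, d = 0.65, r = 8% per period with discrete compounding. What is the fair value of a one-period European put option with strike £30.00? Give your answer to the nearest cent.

£1.58

Risk-neutral probability p = (1 + 0.08 − 0.65)/(1.4 − 0.65) = 0.4300/0.7500 = 0.5733
Terminal stock prices: S_u = 56, S_d = 26
Terminal payoffs (K − S): max(-26, 0) = 0, max(4, 0) = 4
Node 0 (S = 40): V_0 = 1/1.08·[0.5733·0.0000 + 0.4267·4.0000] = 1.5802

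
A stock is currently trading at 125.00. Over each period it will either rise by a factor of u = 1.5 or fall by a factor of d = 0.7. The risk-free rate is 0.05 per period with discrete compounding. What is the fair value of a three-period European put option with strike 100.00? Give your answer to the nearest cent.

11.70

Risk-neutral probability p = (1 + 0.05 − 0.7)/(1.5 − 0.7) = 0.3500/0.8000 = 0.4375
Terminal stock prices: S_uuu = 421.9, S_uud = 196.9, S_udd = 91.87, S_ddd = 42.87
Terminal payoffs (K − S): max(-321.9, 0) = 0, max(-96.88, 0) = 0, max(8.125, 0) = 8.125, max(57.13, 0) = 57.13
Node uu (S = 281.2): V_uu = 1/1.05·[0.4375·0.0000 + 0.5625·0.0000] = 0.0000
Node ud (S = 131.2): V_ud = 1/1.05·[0.4375·0.0000 + 0.5625·8.1250] = 4.3527
Node dd (S = 61.25): V_dd = 1/1.05·[0.4375·8.1250 + 0.5625·57.1250] = 33.9881
Node u (S = 187.5): V_u = 1/1.05·[0.4375·0.0000 + 0.5625·4.3527] = 2.3318
Node d (S = 87.5): V_d = 1/1.05·[0.4375·4.3527 + 0.5625·33.9881] = 20.0215
Node 0 (S = 125): V_0 = 1/1.05·[0.4375·2.3318 + 0.5625·20.0215] = 11.6974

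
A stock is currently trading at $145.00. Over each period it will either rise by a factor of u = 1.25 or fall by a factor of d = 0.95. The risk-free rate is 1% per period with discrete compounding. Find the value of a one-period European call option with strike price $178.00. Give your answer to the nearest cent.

$0.64

Risk-neutral probability p = (1 + 0.01 − 0.95)/(1.25 − 0.95) = 0.0600/0.3000 = 0.2000
Terminal stock prices: S_u = 181.2, S_d = 137.8
Terminal payoffs (S − K): max(3.25, 0) = 3.25, max(-40.25, 0) = 0
Node 0 (S = 145): V_0 = 1/1.01·[0.2000·3.2500 + 0.8000·0.0000] = 0.6436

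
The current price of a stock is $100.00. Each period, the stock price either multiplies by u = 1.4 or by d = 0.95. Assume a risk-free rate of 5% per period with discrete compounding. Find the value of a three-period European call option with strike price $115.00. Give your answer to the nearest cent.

$12.55

Risk-neutral probability p = (1 + 0.05 − 0.95)/(1.4 − 0.95) = 0.1000/0.4500 = 0.2222
Terminal stock prices: S_uuu = 274.4, S_uud = 186.2, S_udd = 126.3, S_ddd = 85.74
Terminal payoffs (S − K): max(159.4, 0) = 159.4, max(71.2, 0) = 71.2, max(11.35, 0) = 11.35, max(-29.26, 0) = 0
Node uu (S = 196): V_uu = 1/1.05·[0.2222·159.4000 + 0.7778·71.2000] = 86.4762
Node ud (S = 133): V_ud = 1/1.05·[0.2222·71.2000 + 0.7778·11.3500] = 23.4762
Node dd (S = 90.25): V_dd = 1/1.05·[0.2222·11.3500 + 0.7778·0.0000] = 2.4021
Node u (S = 140): V_u = 1/1.05·[0.2222·86.4762 + 0.7778·23.4762] = 35.6916
Node d (S = 95): V_d = 1/1.05·[0.2222·23.4762 + 0.7778·2.4021] = 6.7479
Node 0 (S = 100): V_0 = 1/1.05·[0.2222·35.6916 + 0.7778·6.7479] = 12.5522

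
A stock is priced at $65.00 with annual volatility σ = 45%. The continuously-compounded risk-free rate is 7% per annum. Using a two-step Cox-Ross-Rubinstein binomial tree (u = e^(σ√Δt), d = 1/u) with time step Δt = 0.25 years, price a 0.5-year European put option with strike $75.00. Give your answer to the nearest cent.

CRR parameters: u = e^(σ√Δt) = e^(0.45·√0.25) = 1.2523, d = 1/u = 0.7985
Per-period rate: rΔt = 0.07·0.25 = 0.0175, so R = e^0.0175 = 1.0177
Risk-neutral probability p = (e^0.0175 − 0.7985)/(1.2523 − 0.7985) = 0.2191/0.4538 = 0.4829
Terminal stock prices: S_uu = 101.9, S_ud = 65, S_dd = 41.45
Terminal payoffs (K − S): max(-26.94, 0) = 0, max(10, 0) = 10, max(33.55, 0) = 33.55
Node u (S = 81.4): V_u = e^(−0.0175)·[0.4829·0.0000 + 0.5171·10.0000] = 5.0814
Node d (S = 51.9): V_d = e^(−0.0175)·[0.4829·10.0000 + 0.5171·33.5542] = 21.7954
Node 0 (S = 65): V_0 = e^(−0.0175)·[0.4829·5.0814 + 0.5171·21.7954] = 13.4863

$13.49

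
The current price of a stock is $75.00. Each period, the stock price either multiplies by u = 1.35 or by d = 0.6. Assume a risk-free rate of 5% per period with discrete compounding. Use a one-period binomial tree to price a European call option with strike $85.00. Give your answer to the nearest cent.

Risk-neutral probability p = (1 + 0.05 − 0.6)/(1.35 − 0.6) = 0.4500/0.7500 = 0.6000
Terminal stock prices: S_u = 101.2, S_d = 45
Terminal payoffs (S − K): max(16.25, 0) = 16.25, max(-40, 0) = 0
Node 0 (S = 75): V_0 = 1/1.05·[0.6000·16.2500 + 0.4000·0.0000] = 9.2857

$9.29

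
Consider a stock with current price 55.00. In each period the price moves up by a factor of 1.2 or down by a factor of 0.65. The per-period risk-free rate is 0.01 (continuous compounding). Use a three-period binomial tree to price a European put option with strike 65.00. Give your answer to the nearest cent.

Risk-neutral probability p = (e^0.01 − 0.65)/(1.2 − 0.65) = 0.3601/0.5500 = 0.6546
Terminal stock prices: S_uuu = 95.04, S_uud = 51.48, S_udd = 27.89, S_ddd = 15.1
Terminal payoffs (K − S): max(-30.04, 0) = 0, max(13.52, 0) = 13.52, max(37.11, 0) = 37.11, max(49.9, 0) = 49.9
Node uu (S = 79.2): V_uu = e^(−0.01)·[0.6546·0.0000 + 0.3454·13.5200] = 4.6229
Node ud (S = 42.9): V_ud = e^(−0.01)·[0.6546·13.5200 + 0.3454·37.1150] = 21.4532
Node dd (S = 23.24): V_dd = e^(−0.01)·[0.6546·37.1150 + 0.3454·49.8956] = 41.1157
Node u (S = 66): V_u = e^(−0.01)·[0.6546·4.6229 + 0.3454·21.4532] = 10.3316
Node d (S = 35.75): V_d = e^(−0.01)·[0.6546·21.4532 + 0.3454·41.1157] = 27.9629
Node 0 (S = 55): V_0 = e^(−0.01)·[0.6546·10.3316 + 0.3454·27.9629] = 16.2574

16.26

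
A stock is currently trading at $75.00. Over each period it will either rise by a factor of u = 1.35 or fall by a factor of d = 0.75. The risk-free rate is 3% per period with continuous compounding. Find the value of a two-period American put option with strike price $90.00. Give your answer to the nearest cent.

Risk-neutral probability p = (e^0.03 − 0.75)/(1.35 − 0.75) = 0.2805/0.6000 = 0.4674
Terminal stock prices: S_uu = 136.7, S_ud = 75.94, S_dd = 42.19
Terminal payoffs (K − S): max(-46.69, 0) = 0, max(14.06, 0) = 14.06, max(47.81, 0) = 47.81
Node u (S = 101.2): continuation = e^(−0.03)·[0.4674·0.0000 + 0.5326·14.0625] = 7.2680; exercise value = 0.0000 ≤ continuation, so V_u = 7.2680
Node d (S = 56.25): continuation = e^(−0.03)·[0.4674·14.0625 + 0.5326·47.8125] = 31.0901; exercise value = 33.7500 > continuation, so V_d = 33.7500 (exercise)
Node 0 (S = 75): continuation = e^(−0.03)·[0.4674·7.2680 + 0.5326·33.7500] = 20.7400; exercise value = 15.0000 ≤ continuation, so V_0 = 20.7400

$20.74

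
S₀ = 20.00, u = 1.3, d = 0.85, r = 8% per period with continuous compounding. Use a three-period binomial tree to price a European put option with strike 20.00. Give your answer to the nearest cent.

Risk-neutral probability p = (e^0.08 − 0.85)/(1.3 − 0.85) = 0.2333/0.4500 = 0.5184
Terminal stock prices: S_uuu = 43.94, S_uud = 28.73, S_udd = 18.78, S_ddd = 12.28
Terminal payoffs (K − S): max(-23.94, 0) = 0, max(-8.73, 0) = 0, max(1.215, 0) = 1.215, max(7.718, 0) = 7.718
Node uu (S = 33.8): V_uu = e^(−0.08)·[0.5184·0.0000 + 0.4816·0.0000] = 0.0000
Node ud (S = 22.1): V_ud = e^(−0.08)·[0.5184·0.0000 + 0.4816·1.2150] = 0.5401
Node dd (S = 14.45): V_dd = e^(−0.08)·[0.5184·1.2150 + 0.4816·7.7175] = 4.0123
Node u (S = 26): V_u = e^(−0.08)·[0.5184·0.0000 + 0.4816·0.5401] = 0.2401
Node d (S = 17): V_d = e^(−0.08)·[0.5184·0.5401 + 0.4816·4.0123] = 2.0422
Node 0 (S = 20): V_0 = e^(−0.08)·[0.5184·0.2401 + 0.4816·2.0422] = 1.0228

1.02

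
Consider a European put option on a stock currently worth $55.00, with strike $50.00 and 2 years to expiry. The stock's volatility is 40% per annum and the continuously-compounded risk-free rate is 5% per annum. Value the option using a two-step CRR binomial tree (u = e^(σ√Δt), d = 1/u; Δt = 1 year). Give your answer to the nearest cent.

$6.58

CRR parameters: u = e^(σ√Δt) = e^(0.4·√1) = 1.4918, d = 1/u = 0.6703
Per-period rate: rΔt = 0.05·1 = 0.05, so R = e^0.05 = 1.0513
Risk-neutral probability p = (e^0.05 − 0.6703)/(1.4918 − 0.6703) = 0.3810/0.8215 = 0.4637
Terminal stock prices: S_uu = 122.4, S_ud = 55, S_dd = 24.71
Terminal payoffs (K − S): max(-72.4, 0) = 0, max(-5, 0) = 0, max(25.29, 0) = 25.29
Node u (S = 82.05): V_u = e^(−0.05)·[0.4637·0.0000 + 0.5363·0.0000] = 0.0000
Node d (S = 36.87): V_d = e^(−0.05)·[0.4637·0.0000 + 0.5363·25.2869] = 12.8994
Node 0 (S = 55): V_0 = e^(−0.05)·[0.4637·0.0000 + 0.5363·12.8994] = 6.5803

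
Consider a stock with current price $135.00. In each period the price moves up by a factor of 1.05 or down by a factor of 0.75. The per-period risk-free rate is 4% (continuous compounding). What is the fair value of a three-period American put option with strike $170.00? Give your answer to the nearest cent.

Risk-neutral probability p = (e^0.04 − 0.75)/(1.05 − 0.75) = 0.2908/0.3000 = 0.9694
Terminal stock prices: S_uuu = 156.3, S_uud = 111.6, S_udd = 79.73, S_ddd = 56.95
Terminal payoffs (K − S): max(13.72, 0) = 13.72, max(58.37, 0) = 58.37, max(90.27, 0) = 90.27, max(113, 0) = 113
Node uu (S = 148.8): continuation = e^(−0.04)·[0.9694·13.7206 + 0.0306·58.3719] = 14.4967; exercise value = 21.1625 > continuation, so V_uu = 21.1625 (exercise)
Node ud (S = 106.3): continuation = e^(−0.04)·[0.9694·58.3719 + 0.0306·90.2656] = 57.0217; exercise value = 63.6875 > continuation, so V_ud = 63.6875 (exercise)
Node dd (S = 75.94): continuation = e^(−0.04)·[0.9694·90.2656 + 0.0306·113.0469] = 87.3967; exercise value = 94.0625 > continuation, so V_dd = 94.0625 (exercise)
Node u (S = 141.8): continuation = e^(−0.04)·[0.9694·21.1625 + 0.0306·63.6875] = 21.5842; exercise value = 28.2500 > continuation, so V_u = 28.2500 (exercise)
Node d (S = 101.2): continuation = e^(−0.04)·[0.9694·63.6875 + 0.0306·94.0625] = 62.0842; exercise value = 68.7500 > continuation, so V_d = 68.7500 (exercise)
Node 0 (S = 135): continuation = e^(−0.04)·[0.9694·28.2500 + 0.0306·68.7500] = 28.3342; exercise value = 35.0000 > continuation, so V_0 = 35.0000 (exercise)

$35.00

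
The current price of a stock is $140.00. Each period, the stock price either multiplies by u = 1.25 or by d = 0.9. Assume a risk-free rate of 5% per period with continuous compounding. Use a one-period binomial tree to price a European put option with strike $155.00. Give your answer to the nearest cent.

$15.66

Risk-neutral probability p = (e^0.05 − 0.9)/(1.25 − 0.9) = 0.1513/0.3500 = 0.4322
Terminal stock prices: S_u = 175, S_d = 126
Terminal payoffs (K − S): max(-20, 0) = 0, max(29, 0) = 29
Node 0 (S = 140): V_0 = e^(−0.05)·[0.4322·0.0000 + 0.5678·29.0000] = 15.6630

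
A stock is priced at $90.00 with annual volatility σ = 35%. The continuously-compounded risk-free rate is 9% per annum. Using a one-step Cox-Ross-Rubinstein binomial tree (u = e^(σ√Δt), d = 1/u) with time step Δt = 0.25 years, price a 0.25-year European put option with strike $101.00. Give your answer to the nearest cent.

CRR parameters: u = e^(σ√Δt) = e^(0.35·√0.25) = 1.1912, d = 1/u = 0.8395
Per-period rate: rΔt = 0.09·0.25 = 0.0225, so R = e^0.0225 = 1.0228
Risk-neutral probability p = (e^0.0225 − 0.8395)/(1.1912 − 0.8395) = 0.1833/0.3518 = 0.5210
Terminal stock prices: S_u = 107.2, S_d = 75.55
Terminal payoffs (K − S): max(-6.212, 0) = 0, max(25.45, 0) = 25.45
Node 0 (S = 90): V_0 = e^(−0.0225)·[0.5210·0.0000 + 0.4790·25.4489] = 11.9177

$11.92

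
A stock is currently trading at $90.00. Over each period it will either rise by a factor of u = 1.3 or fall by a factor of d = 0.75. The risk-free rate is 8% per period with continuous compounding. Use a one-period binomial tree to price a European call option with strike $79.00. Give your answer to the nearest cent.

$21.26

Risk-neutral probability p = (e^0.08 − 0.75)/(1.3 − 0.75) = 0.3333/0.5500 = 0.6060
Terminal stock prices: S_u = 117, S_d = 67.5
Terminal payoffs (S − K): max(38, 0) = 38, max(-11.5, 0) = 0
Node 0 (S = 90): V_0 = e^(−0.08)·[0.6060·38.0000 + 0.3940·0.0000] = 21.2567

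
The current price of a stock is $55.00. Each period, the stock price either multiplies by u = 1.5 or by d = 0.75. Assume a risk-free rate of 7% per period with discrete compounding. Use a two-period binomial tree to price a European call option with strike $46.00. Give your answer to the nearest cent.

Risk-neutral probability p = (1 + 0.07 − 0.75)/(1.5 − 0.75) = 0.3200/0.7500 = 0.4267
Terminal stock prices: S_uu = 123.8, S_ud = 61.88, S_dd = 30.94
Terminal payoffs (S − K): max(77.75, 0) = 77.75, max(15.88, 0) = 15.88, max(-15.06, 0) = 0
Node u (S = 82.5): V_u = 1/1.07·[0.4267·77.7500 + 0.5733·15.8750] = 39.5093
Node d (S = 41.25): V_d = 1/1.07·[0.4267·15.8750 + 0.5733·0.0000] = 6.3302
Node 0 (S = 55): V_0 = 1/1.07·[0.4267·39.5093 + 0.5733·6.3302] = 19.1464

$19.15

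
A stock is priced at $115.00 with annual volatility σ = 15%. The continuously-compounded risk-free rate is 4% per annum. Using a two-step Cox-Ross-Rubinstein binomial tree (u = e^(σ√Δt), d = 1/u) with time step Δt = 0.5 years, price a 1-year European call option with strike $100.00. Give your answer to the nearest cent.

$20.17

CRR parameters: u = e^(σ√Δt) = e^(0.15·√0.5) = 1.1119, d = 1/u = 0.8994
Per-period rate: rΔt = 0.04·0.5 = 0.02, so R = e^0.02 = 1.0202
Risk-neutral probability p = (e^0.02 − 0.8994)/(1.1119 − 0.8994) = 0.1208/0.2125 = 0.5686
Terminal stock prices: S_uu = 142.2, S_ud = 115, S_dd = 93.02
Terminal payoffs (S − K): max(42.18, 0) = 42.18, max(15, 0) = 15, max(-6.981, 0) = 0
Node u (S = 127.9): V_u = e^(−0.02)·[0.5686·42.1758 + 0.4314·15.0000] = 29.8481
Node d (S = 103.4): V_d = e^(−0.02)·[0.5686·15.0000 + 0.4314·0.0000] = 8.3595
Node 0 (S = 115): V_0 = e^(−0.02)·[0.5686·29.8481 + 0.4314·8.3595] = 20.1696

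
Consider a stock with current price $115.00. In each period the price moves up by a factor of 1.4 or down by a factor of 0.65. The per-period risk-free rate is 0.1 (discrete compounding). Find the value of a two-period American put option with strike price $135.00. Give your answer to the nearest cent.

Risk-neutral probability p = (1 + 0.1 − 0.65)/(1.4 − 0.65) = 0.4500/0.7500 = 0.6000
Terminal stock prices: S_uu = 225.4, S_ud = 104.7, S_dd = 48.59
Terminal payoffs (K − S): max(-90.4, 0) = 0, max(30.35, 0) = 30.35, max(86.41, 0) = 86.41
Node u (S = 161): continuation = 1/1.1·[0.6000·0.0000 + 0.4000·30.3500] = 11.0364; exercise value = 0.0000 ≤ continuation, so V_u = 11.0364
Node d (S = 74.75): continuation = 1/1.1·[0.6000·30.3500 + 0.4000·86.4125] = 47.9773; exercise value = 60.2500 > continuation, so V_d = 60.2500 (exercise)
Node 0 (S = 115): continuation = 1/1.1·[0.6000·11.0364 + 0.4000·60.2500] = 27.9289; exercise value = 20.0000 ≤ continuation, so V_0 = 27.9289

$27.93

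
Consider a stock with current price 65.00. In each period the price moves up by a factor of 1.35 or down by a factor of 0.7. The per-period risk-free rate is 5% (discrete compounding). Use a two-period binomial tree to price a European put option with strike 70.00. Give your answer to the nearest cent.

Risk-neutral probability p = (1 + 0.05 − 0.7)/(1.35 − 0.7) = 0.3500/0.6500 = 0.5385
Terminal stock prices: S_uu = 118.5, S_ud = 61.42, S_dd = 31.85
Terminal payoffs (K − S): max(-48.46, 0) = 0, max(8.575, 0) = 8.575, max(38.15, 0) = 38.15
Node u (S = 87.75): V_u = 1/1.05·[0.5385·0.0000 + 0.4615·8.5750] = 3.7692
Node d (S = 45.5): V_d = 1/1.05·[0.5385·8.5750 + 0.4615·38.1500] = 21.1667
Node 0 (S = 65): V_0 = 1/1.05·[0.5385·3.7692 + 0.4615·21.1667] = 11.2370

11.24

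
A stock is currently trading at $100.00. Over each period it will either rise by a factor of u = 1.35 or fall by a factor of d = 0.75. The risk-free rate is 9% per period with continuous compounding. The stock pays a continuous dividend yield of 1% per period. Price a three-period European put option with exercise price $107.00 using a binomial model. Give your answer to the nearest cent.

Per-period risk-free factor R = e^0.09 = 1.0942; dividend-adjusted growth = e^(0.09−0.01) = 1.0833.
Risk-neutral probability p = (1.0833 − 0.75)/(1.35 − 0.75) = 0.3333/0.6000 = 0.5555
Terminal stock prices: S_uuu = 246, S_uud = 136.7, S_udd = 75.94, S_ddd = 42.19
Terminal payoffs (K − S): max(-139, 0) = 0, max(-29.69, 0) = 0, max(31.06, 0) = 31.06, max(64.81, 0) = 64.81
Node uu (S = 182.3): V_uu = e^(−0.09)·[0.5555·0.0000 + 0.4445·0.0000] = 0.0000
Node ud (S = 101.2): V_ud = e^(−0.09)·[0.5555·0.0000 + 0.4445·31.0625] = 12.6195
Node dd (S = 56.25): V_dd = e^(−0.09)·[0.5555·31.0625 + 0.4445·64.8125] = 42.1003
Node u (S = 135): V_u = e^(−0.09)·[0.5555·0.0000 + 0.4445·12.6195] = 5.1268
Node d (S = 75): V_d = e^(−0.09)·[0.5555·12.6195 + 0.4445·42.1003] = 23.5103
Node 0 (S = 100): V_0 = e^(−0.09)·[0.5555·5.1268 + 0.4445·23.5103] = 12.1541

$12.15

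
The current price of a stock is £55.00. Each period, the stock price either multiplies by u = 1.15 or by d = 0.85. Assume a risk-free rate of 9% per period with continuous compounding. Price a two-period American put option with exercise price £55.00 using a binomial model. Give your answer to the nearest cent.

£1.56

Risk-neutral probability p = (e^0.09 − 0.85)/(1.15 − 0.85) = 0.2442/0.3000 = 0.8139
Terminal stock prices: S_uu = 72.74, S_ud = 53.76, S_dd = 39.74
Terminal payoffs (K − S): max(-17.74, 0) = 0, max(1.238, 0) = 1.238, max(15.26, 0) = 15.26
Node u (S = 63.25): continuation = e^(−0.09)·[0.8139·0.0000 + 0.1861·1.2375] = 0.2105; exercise value = 0.0000 ≤ continuation, so V_u = 0.2105
Node d (S = 46.75): continuation = e^(−0.09)·[0.8139·1.2375 + 0.1861·15.2625] = 3.5162; exercise value = 8.2500 > continuation, so V_d = 8.2500 (exercise)
Node 0 (S = 55): continuation = e^(−0.09)·[0.8139·0.2105 + 0.1861·8.2500] = 1.5596; exercise value = 0.0000 ≤ continuation, so V_0 = 1.5596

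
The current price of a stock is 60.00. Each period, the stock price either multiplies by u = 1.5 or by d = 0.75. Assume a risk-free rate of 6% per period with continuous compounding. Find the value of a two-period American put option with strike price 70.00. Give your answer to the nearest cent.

14.29

Risk-neutral probability p = (e^0.06 − 0.75)/(1.5 − 0.75) = 0.3118/0.7500 = 0.4158
Terminal stock prices: S_uu = 135, S_ud = 67.5, S_dd = 33.75
Terminal payoffs (K − S): max(-65, 0) = 0, max(2.5, 0) = 2.5, max(36.25, 0) = 36.25
Node u (S = 90): continuation = e^(−0.06)·[0.4158·0.0000 + 0.5842·2.5000] = 1.3755; exercise value = 0.0000 ≤ continuation, so V_u = 1.3755
Node d (S = 45): continuation = e^(−0.06)·[0.4158·2.5000 + 0.5842·36.2500] = 20.9235; exercise value = 25.0000 > continuation, so V_d = 25.0000 (exercise)
Node 0 (S = 60): continuation = e^(−0.06)·[0.4158·1.3755 + 0.5842·25.0000] = 14.2935; exercise value = 10.0000 ≤ continuation, so V_0 = 14.2935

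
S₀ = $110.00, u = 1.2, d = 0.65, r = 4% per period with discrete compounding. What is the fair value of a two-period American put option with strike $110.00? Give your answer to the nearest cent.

Risk-neutral probability p = (1 + 0.04 − 0.65)/(1.2 − 0.65) = 0.3900/0.5500 = 0.7091
Terminal stock prices: S_uu = 158.4, S_ud = 85.8, S_dd = 46.48
Terminal payoffs (K − S): max(-48.4, 0) = 0, max(24.2, 0) = 24.2, max(63.52, 0) = 63.52
Node u (S = 132): continuation = 1/1.04·[0.7091·0.0000 + 0.2909·24.2000] = 6.7692; exercise value = 0.0000 ≤ continuation, so V_u = 6.7692
Node d (S = 71.5): continuation = 1/1.04·[0.7091·24.2000 + 0.2909·63.5250] = 34.2692; exercise value = 38.5000 > continuation, so V_d = 38.5000 (exercise)
Node 0 (S = 110): continuation = 1/1.04·[0.7091·6.7692 + 0.2909·38.5000] = 15.3846; exercise value = 0.0000 ≤ continuation, so V_0 = 15.3846

$15.38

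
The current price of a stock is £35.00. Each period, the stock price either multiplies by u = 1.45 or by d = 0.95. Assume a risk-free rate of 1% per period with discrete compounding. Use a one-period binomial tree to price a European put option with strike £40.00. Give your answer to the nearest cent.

Risk-neutral probability p = (1 + 0.01 − 0.95)/(1.45 − 0.95) = 0.0600/0.5000 = 0.1200
Terminal stock prices: S_u = 50.75, S_d = 33.25
Terminal payoffs (K − S): max(-10.75, 0) = 0, max(6.75, 0) = 6.75
Node 0 (S = 35): V_0 = 1/1.01·[0.1200·0.0000 + 0.8800·6.7500] = 5.8812

£5.88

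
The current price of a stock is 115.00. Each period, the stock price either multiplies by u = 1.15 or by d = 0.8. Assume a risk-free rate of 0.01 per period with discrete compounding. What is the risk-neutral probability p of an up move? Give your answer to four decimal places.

Risk-neutral probability p = (1 + 0.01 − 0.8)/(1.15 − 0.8) = 0.2100/0.3500 = 0.6000

p = 0.6000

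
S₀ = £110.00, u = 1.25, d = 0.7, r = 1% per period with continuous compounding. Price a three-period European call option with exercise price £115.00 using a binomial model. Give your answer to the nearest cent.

Risk-neutral probability p = (e^0.01 − 0.7)/(1.25 − 0.7) = 0.3101/0.5500 = 0.5637
Terminal stock prices: S_uuu = 214.8, S_uud = 120.3, S_udd = 67.37, S_ddd = 37.73
Terminal payoffs (S − K): max(99.84, 0) = 99.84, max(5.312, 0) = 5.312, max(-47.63, 0) = 0, max(-77.27, 0) = 0
Node uu (S = 171.9): V_uu = e^(−0.01)·[0.5637·99.8438 + 0.4363·5.3125] = 58.0193
Node ud (S = 96.25): V_ud = e^(−0.01)·[0.5637·5.3125 + 0.4363·0.0000] = 2.9650
Node dd (S = 53.9): V_dd = e^(−0.01)·[0.5637·0.0000 + 0.4363·0.0000] = 0.0000
Node u (S = 137.5): V_u = e^(−0.01)·[0.5637·58.0193 + 0.4363·2.9650] = 33.6623
Node d (S = 77): V_d = e^(−0.01)·[0.5637·2.9650 + 0.4363·0.0000] = 1.6548
Node 0 (S = 110): V_0 = e^(−0.01)·[0.5637·33.6623 + 0.4363·1.6548] = 19.5023

£19.50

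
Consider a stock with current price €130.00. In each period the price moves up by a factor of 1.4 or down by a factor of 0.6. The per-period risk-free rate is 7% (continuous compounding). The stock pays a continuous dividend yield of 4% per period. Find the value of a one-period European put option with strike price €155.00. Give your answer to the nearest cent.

Per-period risk-free factor R = e^0.07 = 1.0725; dividend-adjusted growth = e^(0.07−0.04) = 1.0305.
Risk-neutral probability p = (1.0305 − 0.6)/(1.4 − 0.6) = 0.4305/0.8000 = 0.5381
Terminal stock prices: S_u = 182, S_d = 78
Terminal payoffs (K − S): max(-27, 0) = 0, max(77, 0) = 77
Node 0 (S = 130): V_0 = e^(−0.07)·[0.5381·0.0000 + 0.4619·77.0000] = 33.1641

€33.16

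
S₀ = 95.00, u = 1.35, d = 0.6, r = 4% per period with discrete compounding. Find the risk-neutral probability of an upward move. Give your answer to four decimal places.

p = 0.5867

Risk-neutral probability p = (1 + 0.04 − 0.6)/(1.35 − 0.6) = 0.4400/0.7500 = 0.5867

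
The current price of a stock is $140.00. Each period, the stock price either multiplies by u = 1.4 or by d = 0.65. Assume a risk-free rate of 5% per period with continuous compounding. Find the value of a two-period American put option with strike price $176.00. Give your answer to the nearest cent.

$48.53

Risk-neutral probability p = (e^0.05 − 0.65)/(1.4 − 0.65) = 0.4013/0.7500 = 0.5350
Terminal stock prices: S_uu = 274.4, S_ud = 127.4, S_dd = 59.15
Terminal payoffs (K − S): max(-98.4, 0) = 0, max(48.6, 0) = 48.6, max(116.8, 0) = 116.8
Node u (S = 196): continuation = e^(−0.05)·[0.5350·0.0000 + 0.4650·48.6000] = 21.4955; exercise value = 0.0000 ≤ continuation, so V_u = 21.4955
Node d (S = 91): continuation = e^(−0.05)·[0.5350·48.6000 + 0.4650·116.8500] = 76.4164; exercise value = 85.0000 > continuation, so V_d = 85.0000 (exercise)
Node 0 (S = 140): continuation = e^(−0.05)·[0.5350·21.4955 + 0.4650·85.0000] = 48.5349; exercise value = 36.0000 ≤ continuation, so V_0 = 48.5349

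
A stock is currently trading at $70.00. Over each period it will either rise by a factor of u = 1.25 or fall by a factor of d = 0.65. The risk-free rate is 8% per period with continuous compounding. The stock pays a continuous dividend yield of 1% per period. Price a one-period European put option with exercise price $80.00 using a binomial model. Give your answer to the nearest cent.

$9.42

Per-period risk-free factor R = e^0.08 = 1.0833; dividend-adjusted growth = e^(0.08−0.01) = 1.0725.
Risk-neutral probability p = (1.0725 − 0.65)/(1.25 − 0.65) = 0.4225/0.6000 = 0.7042
Terminal stock prices: S_u = 87.5, S_d = 45.5
Terminal payoffs (K − S): max(-7.5, 0) = 0, max(34.5, 0) = 34.5
Node 0 (S = 70): V_0 = e^(−0.08)·[0.7042·0.0000 + 0.2958·34.5000] = 9.4211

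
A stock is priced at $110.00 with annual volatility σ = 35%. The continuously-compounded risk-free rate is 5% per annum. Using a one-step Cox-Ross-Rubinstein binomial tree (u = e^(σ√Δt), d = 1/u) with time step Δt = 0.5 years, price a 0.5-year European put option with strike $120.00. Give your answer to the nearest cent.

$17.00

CRR parameters: u = e^(σ√Δt) = e^(0.35·√0.5) = 1.2808, d = 1/u = 0.7808
Per-period rate: rΔt = 0.05·0.5 = 0.025, so R = e^0.025 = 1.0253
Risk-neutral probability p = (e^0.025 − 0.7808)/(1.2808 − 0.7808) = 0.2446/0.5000 = 0.4891
Terminal stock prices: S_u = 140.9, S_d = 85.88
Terminal payoffs (K − S): max(-20.89, 0) = 0, max(34.12, 0) = 34.12
Node 0 (S = 110): V_0 = e^(−0.025)·[0.4891·0.0000 + 0.5109·34.1164] = 17.0008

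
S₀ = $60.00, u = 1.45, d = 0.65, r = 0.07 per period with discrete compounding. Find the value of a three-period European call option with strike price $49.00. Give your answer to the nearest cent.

$26.40

Risk-neutral probability p = (1 + 0.07 − 0.65)/(1.45 − 0.65) = 0.4200/0.8000 = 0.5250
Terminal stock prices: S_uuu = 182.9, S_uud = 82, S_udd = 36.76, S_ddd = 16.48
Terminal payoffs (S − K): max(133.9, 0) = 133.9, max(33, 0) = 33, max(-12.24, 0) = 0, max(-32.52, 0) = 0
Node uu (S = 126.2): V_uu = 1/1.07·[0.5250·133.9175 + 0.4750·32.9975] = 80.3556
Node ud (S = 56.55): V_ud = 1/1.07·[0.5250·32.9975 + 0.4750·0.0000] = 16.1904
Node dd (S = 25.35): V_dd = 1/1.07·[0.5250·0.0000 + 0.4750·0.0000] = 0.0000
Node u (S = 87): V_u = 1/1.07·[0.5250·80.3556 + 0.4750·16.1904] = 46.6141
Node d (S = 39): V_d = 1/1.07·[0.5250·16.1904 + 0.4750·0.0000] = 7.9439
Node 0 (S = 60): V_0 = 1/1.07·[0.5250·46.6141 + 0.4750·7.9439] = 26.3979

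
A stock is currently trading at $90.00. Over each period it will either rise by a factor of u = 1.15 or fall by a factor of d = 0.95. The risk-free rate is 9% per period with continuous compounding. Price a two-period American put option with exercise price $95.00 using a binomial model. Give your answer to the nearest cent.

Risk-neutral probability p = (e^0.09 − 0.95)/(1.15 − 0.95) = 0.1442/0.2000 = 0.7209
Terminal stock prices: S_uu = 119, S_ud = 98.32, S_dd = 81.22
Terminal payoffs (K − S): max(-24.02, 0) = 0, max(-3.325, 0) = 0, max(13.78, 0) = 13.78
Node u (S = 103.5): continuation = e^(−0.09)·[0.7209·0.0000 + 0.2791·0.0000] = 0.0000; exercise value = 0.0000 ≤ continuation, so V_u = 0.0000
Node d (S = 85.5): continuation = e^(−0.09)·[0.7209·0.0000 + 0.2791·13.7750] = 3.5141; exercise value = 9.5000 > continuation, so V_d = 9.5000 (exercise)
Node 0 (S = 90): continuation = e^(−0.09)·[0.7209·0.0000 + 0.2791·9.5000] = 2.4235; exercise value = 5.0000 > continuation, so V_0 = 5.0000 (exercise)

$5.00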